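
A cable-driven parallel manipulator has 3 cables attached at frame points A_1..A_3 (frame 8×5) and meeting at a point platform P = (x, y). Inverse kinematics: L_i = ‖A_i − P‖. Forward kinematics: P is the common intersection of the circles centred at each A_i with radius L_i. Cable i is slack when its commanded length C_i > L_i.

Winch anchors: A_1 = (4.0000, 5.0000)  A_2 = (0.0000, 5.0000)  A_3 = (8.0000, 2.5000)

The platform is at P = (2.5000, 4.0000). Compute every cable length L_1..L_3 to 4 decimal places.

L_1 = √((4.0000−2.5000)² + (5.0000−4.0000)²) = 1.8028
L_2 = √((0.0000−2.5000)² + (5.0000−4.0000)²) = 2.6926
L_3 = √((8.0000−2.5000)² + (2.5000−4.0000)²) = 5.7009

(1.8028, 2.6926, 5.7009)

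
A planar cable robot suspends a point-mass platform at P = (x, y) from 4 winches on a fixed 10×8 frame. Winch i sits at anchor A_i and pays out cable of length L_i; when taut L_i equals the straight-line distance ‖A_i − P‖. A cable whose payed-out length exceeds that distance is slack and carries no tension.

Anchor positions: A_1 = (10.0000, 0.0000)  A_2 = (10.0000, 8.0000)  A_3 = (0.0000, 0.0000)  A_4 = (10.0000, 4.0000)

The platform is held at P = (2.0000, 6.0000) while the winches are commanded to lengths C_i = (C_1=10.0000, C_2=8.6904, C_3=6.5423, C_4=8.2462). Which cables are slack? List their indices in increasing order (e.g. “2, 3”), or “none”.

cable 1: L_1 = ‖A_1−P‖ = 10.0000;  C_1 = 10.0000 → taut
cable 2: L_2 = ‖A_2−P‖ = 8.2462;  C_2 = 8.6904 → slack
cable 3: L_3 = ‖A_3−P‖ = 6.3246;  C_3 = 6.5423 → slack
cable 4: L_4 = ‖A_4−P‖ = 8.2462;  C_4 = 8.2462 → taut

2, 3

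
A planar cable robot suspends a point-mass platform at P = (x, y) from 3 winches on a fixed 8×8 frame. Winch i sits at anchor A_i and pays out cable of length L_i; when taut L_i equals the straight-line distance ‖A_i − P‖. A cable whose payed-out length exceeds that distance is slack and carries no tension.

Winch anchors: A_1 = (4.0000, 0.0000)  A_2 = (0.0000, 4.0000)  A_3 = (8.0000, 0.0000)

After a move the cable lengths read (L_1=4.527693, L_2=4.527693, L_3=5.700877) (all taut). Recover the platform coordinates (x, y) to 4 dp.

expand ‖A_i−P‖²=L_i² and subtract eq 1 (c_i ≔ ‖A_i‖²−L_i²)
c_1 = 16.0000+0.0000−20.5000 = -4.5000
eq1−eq2 → [8.0000  -8.0000]·P = 0.0000
eq1−eq3 → [-8.0000  0.0000]·P = -36.0000
2×2 solve → P = (4.5000, 4.5000)

(4.5000, 4.5000)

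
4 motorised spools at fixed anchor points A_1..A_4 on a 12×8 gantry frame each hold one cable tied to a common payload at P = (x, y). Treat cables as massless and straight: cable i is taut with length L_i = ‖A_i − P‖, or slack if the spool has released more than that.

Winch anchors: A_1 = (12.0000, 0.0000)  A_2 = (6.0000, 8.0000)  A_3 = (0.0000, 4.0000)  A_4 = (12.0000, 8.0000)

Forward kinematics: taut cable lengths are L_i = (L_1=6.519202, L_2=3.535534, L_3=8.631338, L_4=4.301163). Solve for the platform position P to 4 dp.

expand ‖A_i−P‖²=L_i² and subtract eq 1 (c_i ≔ ‖A_i‖²−L_i²)
c_1 = 144.0000+0.0000−42.5000 = 101.5000
eq1−eq2 → [12.0000  -16.0000]·P = 14.0000
eq1−eq3 → [24.0000  -8.0000]·P = 160.0000
eq1−eq4 → [0.0000  -16.0000]·P = -88.0000
2×2 solve → P = (8.5000, 5.5000)
check cable 4: ‖A_4−P‖² = 18.5000 ≈ L_4² = 18.5000 ✓

(8.5000, 5.5000)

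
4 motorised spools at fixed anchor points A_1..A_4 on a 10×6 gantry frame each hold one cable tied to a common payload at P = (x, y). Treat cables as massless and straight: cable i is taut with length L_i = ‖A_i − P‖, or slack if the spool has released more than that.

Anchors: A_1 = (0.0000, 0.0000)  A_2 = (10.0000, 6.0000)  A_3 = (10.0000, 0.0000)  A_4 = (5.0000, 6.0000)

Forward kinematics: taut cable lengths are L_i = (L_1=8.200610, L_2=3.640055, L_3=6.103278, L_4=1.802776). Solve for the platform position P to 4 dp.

(6.5000, 5.0000)

expand ‖A_i−P‖²=L_i² and subtract eq 1 (k_i ≔ ‖A_i‖²−L_i²)
k_1 = 0.0000+0.0000−67.2500 = -67.2500
eq1−eq2 → [-20.0000  -12.0000]·P = -190.0000
eq1−eq3 → [-20.0000  0.0000]·P = -130.0000
eq1−eq4 → [-10.0000  -12.0000]·P = -125.0000
2×2 solve → P = (6.5000, 5.0000)
check cable 4: ‖A_4−P‖² = 3.2500 ≈ L_4² = 3.2500 ✓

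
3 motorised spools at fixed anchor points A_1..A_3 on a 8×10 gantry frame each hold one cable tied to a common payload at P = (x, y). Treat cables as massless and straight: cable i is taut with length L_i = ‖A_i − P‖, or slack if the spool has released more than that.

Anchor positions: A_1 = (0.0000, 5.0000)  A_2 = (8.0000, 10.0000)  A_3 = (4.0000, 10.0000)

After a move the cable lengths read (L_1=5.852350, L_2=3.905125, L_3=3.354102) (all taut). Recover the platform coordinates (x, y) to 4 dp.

(5.5000, 7.0000)

expand ‖A_i−P‖²=L_i² and subtract eq 1 (c_i ≔ ‖A_i‖²−L_i²)
c_1 = 0.0000+25.0000−34.2500 = -9.2500
eq1−eq2 → [-16.0000  -10.0000]·P = -158.0000
eq1−eq3 → [-8.0000  -10.0000]·P = -114.0000
2×2 solve → P = (5.5000, 7.0000)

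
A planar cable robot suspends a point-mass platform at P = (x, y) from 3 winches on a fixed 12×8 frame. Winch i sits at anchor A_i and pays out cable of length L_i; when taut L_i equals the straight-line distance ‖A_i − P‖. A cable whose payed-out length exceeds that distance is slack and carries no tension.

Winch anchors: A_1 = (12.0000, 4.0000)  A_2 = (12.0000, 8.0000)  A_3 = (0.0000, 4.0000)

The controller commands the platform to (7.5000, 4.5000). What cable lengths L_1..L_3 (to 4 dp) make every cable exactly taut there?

cable 1: Δx=4.5000, Δy=-0.5000; L_1 = √(Δx²+Δy²) = 4.5277
cable 2: Δx=4.5000, Δy=3.5000; L_2 = √(Δx²+Δy²) = 5.7009
cable 3: Δx=-7.5000, Δy=-0.5000; L_3 = √(Δx²+Δy²) = 7.5166

(4.5277, 5.7009, 7.5166)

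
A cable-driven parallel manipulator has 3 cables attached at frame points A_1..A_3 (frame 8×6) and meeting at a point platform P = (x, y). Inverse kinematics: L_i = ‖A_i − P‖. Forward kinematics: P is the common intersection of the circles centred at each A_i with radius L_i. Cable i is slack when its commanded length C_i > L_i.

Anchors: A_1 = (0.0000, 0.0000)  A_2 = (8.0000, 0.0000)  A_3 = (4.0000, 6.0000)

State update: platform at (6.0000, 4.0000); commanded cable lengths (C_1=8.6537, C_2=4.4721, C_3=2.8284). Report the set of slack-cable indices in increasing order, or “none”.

cable 1: √((-6.0000)²+(-4.0000)²)=7.2111, C_1=8.6537: slack
cable 2: √((2.0000)²+(-4.0000)²)=4.4721, C_2=4.4721: taut
cable 3: √((-2.0000)²+(2.0000)²)=2.8284, C_3=2.8284: taut

1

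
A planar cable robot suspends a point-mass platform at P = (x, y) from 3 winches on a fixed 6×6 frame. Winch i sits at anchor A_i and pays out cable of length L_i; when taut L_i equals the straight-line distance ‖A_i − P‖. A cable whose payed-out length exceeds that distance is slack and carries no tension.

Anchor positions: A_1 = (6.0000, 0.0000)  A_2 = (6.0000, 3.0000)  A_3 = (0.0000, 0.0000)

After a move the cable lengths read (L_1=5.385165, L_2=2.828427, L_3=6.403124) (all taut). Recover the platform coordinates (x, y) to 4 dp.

(4.0000, 5.0000)

each cable: (A_i−P)·(A_i−P) = L_i²; let c_i = ‖A_i‖²−L_i²
c_1 = 36.0000+0.0000−29.0000 = 7.0000
row 1: 0.0000x − 6.0000y = -30.0000  (c_2=37.0000)
row 2: 12.0000x + 0.0000y = 48.0000  (c_3=-41.0000)
Cramer on rows 1–2 → x = 4.0000, y = 5.0000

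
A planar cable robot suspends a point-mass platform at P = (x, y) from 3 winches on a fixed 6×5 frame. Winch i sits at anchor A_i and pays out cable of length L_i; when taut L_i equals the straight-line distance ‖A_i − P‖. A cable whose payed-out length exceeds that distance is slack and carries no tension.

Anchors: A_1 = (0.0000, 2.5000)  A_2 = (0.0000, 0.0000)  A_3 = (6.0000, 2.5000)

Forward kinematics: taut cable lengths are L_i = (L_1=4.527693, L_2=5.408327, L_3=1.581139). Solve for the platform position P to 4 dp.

circle eqns → linear via eq_j − eq_1; set q_j = A_j·A_j − L_j²
q_1 = 0.0000+6.2500−20.5000 = -14.2500
0.0000·x + 5.0000·y = q_1−q_2 = 15.0000
-12.0000·x + 0.0000·y = q_1−q_3 = -54.0000
solve first two rows → x=4.5000, y=3.0000

(4.5000, 3.0000)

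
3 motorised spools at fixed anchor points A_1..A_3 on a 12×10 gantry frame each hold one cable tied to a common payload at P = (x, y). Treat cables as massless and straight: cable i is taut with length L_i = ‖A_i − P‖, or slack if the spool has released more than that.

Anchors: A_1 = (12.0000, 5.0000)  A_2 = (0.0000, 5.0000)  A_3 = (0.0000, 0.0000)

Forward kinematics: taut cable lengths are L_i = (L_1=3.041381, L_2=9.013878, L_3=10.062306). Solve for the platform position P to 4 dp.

(9.0000, 4.5000)

circle eqns → linear via eq_j − eq_1; set c_j = A_j·A_j − L_j²
c_1 = 144.0000+25.0000−9.2500 = 159.7500
24.0000·x + 0.0000·y = c_1−c_2 = 216.0000
24.0000·x + 10.0000·y = c_1−c_3 = 261.0000
solve first two rows → x=9.0000, y=4.5000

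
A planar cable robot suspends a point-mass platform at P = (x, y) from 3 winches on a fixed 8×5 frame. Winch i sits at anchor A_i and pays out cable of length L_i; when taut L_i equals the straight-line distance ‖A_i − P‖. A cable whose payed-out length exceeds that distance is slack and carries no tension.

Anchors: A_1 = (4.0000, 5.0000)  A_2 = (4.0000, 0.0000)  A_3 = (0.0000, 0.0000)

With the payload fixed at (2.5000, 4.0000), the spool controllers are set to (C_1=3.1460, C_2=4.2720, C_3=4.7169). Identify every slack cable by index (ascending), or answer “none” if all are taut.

1

i=1: geometric 1.8028 vs commanded 3.1460 ⇒ slack
i=2: geometric 4.2720 vs commanded 4.2720 ⇒ taut
i=3: geometric 4.7170 vs commanded 4.7169 ⇒ taut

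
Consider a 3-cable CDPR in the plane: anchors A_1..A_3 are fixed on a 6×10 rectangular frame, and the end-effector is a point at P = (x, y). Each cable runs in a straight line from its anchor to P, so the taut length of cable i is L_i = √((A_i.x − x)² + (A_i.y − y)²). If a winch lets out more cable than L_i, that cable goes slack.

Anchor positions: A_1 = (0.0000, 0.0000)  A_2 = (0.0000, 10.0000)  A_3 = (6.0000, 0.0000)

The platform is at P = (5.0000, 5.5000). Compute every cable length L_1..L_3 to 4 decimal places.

(7.4330, 6.7268, 5.5902)

L_1 = √((0.0000−5.0000)² + (0.0000−5.5000)²) = 7.4330
L_2 = √((0.0000−5.0000)² + (10.0000−5.5000)²) = 6.7268
L_3 = √((6.0000−5.0000)² + (0.0000−5.5000)²) = 5.5902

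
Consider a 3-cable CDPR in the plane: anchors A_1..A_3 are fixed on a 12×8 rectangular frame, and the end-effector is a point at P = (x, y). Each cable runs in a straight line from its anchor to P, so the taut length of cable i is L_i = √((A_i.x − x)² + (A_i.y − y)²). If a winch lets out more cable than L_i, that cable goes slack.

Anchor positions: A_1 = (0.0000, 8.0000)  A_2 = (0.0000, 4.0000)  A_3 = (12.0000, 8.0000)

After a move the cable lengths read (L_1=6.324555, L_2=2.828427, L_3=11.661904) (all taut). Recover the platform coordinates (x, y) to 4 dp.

(2.0000, 2.0000)

expand ‖A_i−P‖²=L_i² and subtract eq 1 (q_i ≔ ‖A_i‖²−L_i²)
q_1 = 0.0000+64.0000−40.0000 = 24.0000
eq1−eq2 → [0.0000  8.0000]·P = 16.0000
eq1−eq3 → [-24.0000  0.0000]·P = -48.0000
2×2 solve → P = (2.0000, 2.0000)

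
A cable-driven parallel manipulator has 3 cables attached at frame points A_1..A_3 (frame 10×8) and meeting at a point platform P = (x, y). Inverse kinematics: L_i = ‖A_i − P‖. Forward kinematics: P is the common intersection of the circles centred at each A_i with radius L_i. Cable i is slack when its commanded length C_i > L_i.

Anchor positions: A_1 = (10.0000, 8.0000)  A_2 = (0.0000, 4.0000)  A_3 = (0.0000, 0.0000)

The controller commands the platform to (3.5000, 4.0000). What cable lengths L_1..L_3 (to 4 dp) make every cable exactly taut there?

(7.6322, 3.5000, 5.3151)

cable 1: Δx=6.5000, Δy=4.0000; L_1 = √(Δx²+Δy²) = 7.6322
cable 2: Δx=-3.5000, Δy=0.0000; L_2 = √(Δx²+Δy²) = 3.5000
cable 3: Δx=-3.5000, Δy=-4.0000; L_3 = √(Δx²+Δy²) = 5.3151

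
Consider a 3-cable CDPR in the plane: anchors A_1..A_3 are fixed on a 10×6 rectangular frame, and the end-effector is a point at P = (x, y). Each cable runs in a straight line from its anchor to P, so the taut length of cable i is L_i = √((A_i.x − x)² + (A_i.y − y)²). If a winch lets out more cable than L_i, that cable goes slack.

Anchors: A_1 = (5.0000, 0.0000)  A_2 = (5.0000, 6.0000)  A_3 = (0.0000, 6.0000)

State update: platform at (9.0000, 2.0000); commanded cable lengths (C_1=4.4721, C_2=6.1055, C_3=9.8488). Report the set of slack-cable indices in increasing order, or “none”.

i=1: geometric 4.4721 vs commanded 4.4721 ⇒ taut
i=2: geometric 5.6569 vs commanded 6.1055 ⇒ slack
i=3: geometric 9.8489 vs commanded 9.8488 ⇒ taut

2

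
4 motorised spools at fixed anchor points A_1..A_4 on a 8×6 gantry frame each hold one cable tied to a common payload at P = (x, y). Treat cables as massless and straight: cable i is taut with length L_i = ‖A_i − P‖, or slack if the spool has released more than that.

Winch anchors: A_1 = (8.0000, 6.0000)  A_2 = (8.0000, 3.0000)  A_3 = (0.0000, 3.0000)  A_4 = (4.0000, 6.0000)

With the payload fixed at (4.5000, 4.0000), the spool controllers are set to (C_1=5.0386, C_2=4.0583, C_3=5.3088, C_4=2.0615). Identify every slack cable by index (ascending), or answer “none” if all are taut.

1, 2, 3

i=1: geometric 4.0311 vs commanded 5.0386 ⇒ slack
i=2: geometric 3.6401 vs commanded 4.0583 ⇒ slack
i=3: geometric 4.6098 vs commanded 5.3088 ⇒ slack
i=4: geometric 2.0616 vs commanded 2.0615 ⇒ taut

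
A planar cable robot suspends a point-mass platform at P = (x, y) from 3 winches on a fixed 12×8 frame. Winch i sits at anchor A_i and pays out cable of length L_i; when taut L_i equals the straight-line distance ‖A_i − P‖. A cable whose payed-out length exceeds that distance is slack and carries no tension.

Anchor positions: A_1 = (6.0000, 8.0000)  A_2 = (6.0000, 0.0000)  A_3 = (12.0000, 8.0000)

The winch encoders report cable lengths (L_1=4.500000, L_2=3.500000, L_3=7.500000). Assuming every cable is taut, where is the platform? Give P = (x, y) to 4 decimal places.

(6.0000, 3.5000)

expand ‖A_i−P‖²=L_i² and subtract eq 1 (q_i ≔ ‖A_i‖²−L_i²)
q_1 = 36.0000+64.0000−20.2500 = 79.7500
eq1−eq2 → [0.0000  16.0000]·P = 56.0000
eq1−eq3 → [-12.0000  0.0000]·P = -72.0000
2×2 solve → P = (6.0000, 3.5000)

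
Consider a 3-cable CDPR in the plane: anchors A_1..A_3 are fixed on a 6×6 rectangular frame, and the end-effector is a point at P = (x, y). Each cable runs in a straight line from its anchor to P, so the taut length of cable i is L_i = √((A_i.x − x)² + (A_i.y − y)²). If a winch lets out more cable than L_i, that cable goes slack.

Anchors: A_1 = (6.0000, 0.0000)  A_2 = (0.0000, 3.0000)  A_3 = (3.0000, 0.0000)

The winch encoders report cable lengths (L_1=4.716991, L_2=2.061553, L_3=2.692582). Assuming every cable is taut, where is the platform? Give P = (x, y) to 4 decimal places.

(2.0000, 2.5000)

circle eqns → linear via eq_j − eq_1; set c_j = A_j·A_j − L_j²
c_1 = 36.0000+0.0000−22.2500 = 13.7500
12.0000·x − 6.0000·y = c_1−c_2 = 9.0000
6.0000·x + 0.0000·y = c_1−c_3 = 12.0000
solve first two rows → x=2.0000, y=2.5000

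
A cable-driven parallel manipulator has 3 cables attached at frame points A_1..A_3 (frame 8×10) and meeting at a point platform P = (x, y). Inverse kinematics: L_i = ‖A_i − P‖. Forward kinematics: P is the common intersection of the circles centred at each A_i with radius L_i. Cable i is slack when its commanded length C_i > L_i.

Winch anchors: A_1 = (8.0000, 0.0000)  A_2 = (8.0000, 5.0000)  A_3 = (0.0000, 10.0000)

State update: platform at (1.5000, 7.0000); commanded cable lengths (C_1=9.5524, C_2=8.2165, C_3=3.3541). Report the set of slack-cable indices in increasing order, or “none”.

2

i=1: geometric 9.5525 vs commanded 9.5524 ⇒ taut
i=2: geometric 6.8007 vs commanded 8.2165 ⇒ slack
i=3: geometric 3.3541 vs commanded 3.3541 ⇒ taut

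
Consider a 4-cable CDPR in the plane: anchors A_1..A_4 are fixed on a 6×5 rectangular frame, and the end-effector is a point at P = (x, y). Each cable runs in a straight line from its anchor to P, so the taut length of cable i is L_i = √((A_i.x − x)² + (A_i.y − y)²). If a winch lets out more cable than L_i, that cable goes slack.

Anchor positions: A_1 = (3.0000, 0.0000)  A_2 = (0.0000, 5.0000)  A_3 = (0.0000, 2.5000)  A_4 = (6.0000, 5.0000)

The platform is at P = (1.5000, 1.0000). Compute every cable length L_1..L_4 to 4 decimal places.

(1.8028, 4.2720, 2.1213, 6.0208)

L_1 = √((3.0000−1.5000)² + (0.0000−1.0000)²) = 1.8028
L_2 = √((0.0000−1.5000)² + (5.0000−1.0000)²) = 4.2720
L_3 = √((0.0000−1.5000)² + (2.5000−1.0000)²) = 2.1213
L_4 = √((6.0000−1.5000)² + (5.0000−1.0000)²) = 6.0208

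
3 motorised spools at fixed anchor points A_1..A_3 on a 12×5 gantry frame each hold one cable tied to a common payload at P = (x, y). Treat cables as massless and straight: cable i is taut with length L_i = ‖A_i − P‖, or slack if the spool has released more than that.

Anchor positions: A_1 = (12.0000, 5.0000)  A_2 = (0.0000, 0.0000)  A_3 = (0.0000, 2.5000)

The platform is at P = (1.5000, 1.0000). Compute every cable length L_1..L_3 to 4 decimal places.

(11.2361, 1.8028, 2.1213)

L_1 = √((12.0000−1.5000)² + (5.0000−1.0000)²) = 11.2361
L_2 = √((0.0000−1.5000)² + (0.0000−1.0000)²) = 1.8028
L_3 = √((0.0000−1.5000)² + (2.5000−1.0000)²) = 2.1213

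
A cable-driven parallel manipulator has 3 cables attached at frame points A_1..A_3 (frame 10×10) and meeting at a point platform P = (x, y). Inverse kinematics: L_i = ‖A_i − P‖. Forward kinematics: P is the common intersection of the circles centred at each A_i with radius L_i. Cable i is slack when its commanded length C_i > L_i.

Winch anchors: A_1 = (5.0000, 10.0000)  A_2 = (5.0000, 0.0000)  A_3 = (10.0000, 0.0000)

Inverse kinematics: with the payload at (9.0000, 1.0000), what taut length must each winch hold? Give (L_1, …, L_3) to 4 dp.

cable 1: Δx=-4.0000, Δy=9.0000; L_1 = √(Δx²+Δy²) = 9.8489
cable 2: Δx=-4.0000, Δy=-1.0000; L_2 = √(Δx²+Δy²) = 4.1231
cable 3: Δx=1.0000, Δy=-1.0000; L_3 = √(Δx²+Δy²) = 1.4142

(9.8489, 4.1231, 1.4142)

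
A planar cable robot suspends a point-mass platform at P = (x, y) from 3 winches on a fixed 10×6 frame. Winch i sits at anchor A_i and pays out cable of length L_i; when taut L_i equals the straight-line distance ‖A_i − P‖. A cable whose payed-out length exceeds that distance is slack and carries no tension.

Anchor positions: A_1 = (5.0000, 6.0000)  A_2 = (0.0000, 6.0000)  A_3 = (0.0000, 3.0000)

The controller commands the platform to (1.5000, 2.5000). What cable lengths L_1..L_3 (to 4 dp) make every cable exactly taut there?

cable 1: Δx=3.5000, Δy=3.5000; L_1 = √(Δx²+Δy²) = 4.9497
cable 2: Δx=-1.5000, Δy=3.5000; L_2 = √(Δx²+Δy²) = 3.8079
cable 3: Δx=-1.5000, Δy=0.5000; L_3 = √(Δx²+Δy²) = 1.5811

(4.9497, 3.8079, 1.5811)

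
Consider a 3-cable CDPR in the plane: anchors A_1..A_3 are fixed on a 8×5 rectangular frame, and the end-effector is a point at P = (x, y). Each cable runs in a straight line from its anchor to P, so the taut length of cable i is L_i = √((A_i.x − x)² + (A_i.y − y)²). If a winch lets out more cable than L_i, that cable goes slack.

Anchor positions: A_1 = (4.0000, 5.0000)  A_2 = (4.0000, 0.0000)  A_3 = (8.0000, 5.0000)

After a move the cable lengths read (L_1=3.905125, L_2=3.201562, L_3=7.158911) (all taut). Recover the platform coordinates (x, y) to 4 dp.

expand ‖A_i−P‖²=L_i² and subtract eq 1 (q_i ≔ ‖A_i‖²−L_i²)
q_1 = 16.0000+25.0000−15.2500 = 25.7500
eq1−eq2 → [0.0000  10.0000]·P = 20.0000
eq1−eq3 → [-8.0000  0.0000]·P = -12.0000
2×2 solve → P = (1.5000, 2.0000)

(1.5000, 2.0000)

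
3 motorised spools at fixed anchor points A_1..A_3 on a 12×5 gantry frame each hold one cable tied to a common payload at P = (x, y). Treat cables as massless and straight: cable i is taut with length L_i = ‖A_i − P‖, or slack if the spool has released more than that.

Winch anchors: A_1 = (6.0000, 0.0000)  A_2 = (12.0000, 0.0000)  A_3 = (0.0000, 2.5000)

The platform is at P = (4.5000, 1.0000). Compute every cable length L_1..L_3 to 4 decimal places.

L_1: Δ = A_1−P = (1.5000, -1.0000) → ‖Δ‖ = √3.2500 = 1.8028
L_2: Δ = A_2−P = (7.5000, -1.0000) → ‖Δ‖ = √57.2500 = 7.5664
L_3: Δ = A_3−P = (-4.5000, 1.5000) → ‖Δ‖ = √22.5000 = 4.7434

(1.8028, 7.5664, 4.7434)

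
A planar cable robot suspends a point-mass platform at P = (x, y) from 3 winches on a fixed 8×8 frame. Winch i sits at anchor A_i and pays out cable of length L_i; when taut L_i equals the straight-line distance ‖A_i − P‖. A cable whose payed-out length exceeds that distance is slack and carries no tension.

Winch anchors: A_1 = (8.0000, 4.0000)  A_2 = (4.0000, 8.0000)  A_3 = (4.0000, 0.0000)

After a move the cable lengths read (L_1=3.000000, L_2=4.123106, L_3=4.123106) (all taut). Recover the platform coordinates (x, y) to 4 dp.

circle eqns → linear via eq_j − eq_1; set q_j = A_j·A_j − L_j²
q_1 = 64.0000+16.0000−9.0000 = 71.0000
8.0000·x − 8.0000·y = q_1−q_2 = 8.0000
8.0000·x + 8.0000·y = q_1−q_3 = 72.0000
solve first two rows → x=5.0000, y=4.0000

(5.0000, 4.0000)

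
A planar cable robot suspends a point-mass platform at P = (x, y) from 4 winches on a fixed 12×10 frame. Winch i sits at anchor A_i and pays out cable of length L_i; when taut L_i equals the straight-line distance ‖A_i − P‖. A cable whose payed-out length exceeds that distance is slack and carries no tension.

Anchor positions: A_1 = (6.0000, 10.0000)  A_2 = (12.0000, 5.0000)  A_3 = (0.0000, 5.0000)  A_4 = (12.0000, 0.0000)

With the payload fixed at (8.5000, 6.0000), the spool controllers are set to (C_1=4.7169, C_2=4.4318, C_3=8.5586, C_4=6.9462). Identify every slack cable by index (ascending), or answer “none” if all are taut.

2

i=1: geometric 4.7170 vs commanded 4.7169 ⇒ taut
i=2: geometric 3.6401 vs commanded 4.4318 ⇒ slack
i=3: geometric 8.5586 vs commanded 8.5586 ⇒ taut
i=4: geometric 6.9462 vs commanded 6.9462 ⇒ taut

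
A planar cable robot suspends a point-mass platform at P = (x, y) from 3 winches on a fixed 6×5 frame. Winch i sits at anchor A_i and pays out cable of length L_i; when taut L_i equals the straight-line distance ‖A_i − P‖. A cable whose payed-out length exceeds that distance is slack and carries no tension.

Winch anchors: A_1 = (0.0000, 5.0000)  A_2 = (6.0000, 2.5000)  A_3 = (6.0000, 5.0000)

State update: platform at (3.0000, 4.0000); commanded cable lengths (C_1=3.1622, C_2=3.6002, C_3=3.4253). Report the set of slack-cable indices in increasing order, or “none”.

2, 3

i=1: geometric 3.1623 vs commanded 3.1622 ⇒ taut
i=2: geometric 3.3541 vs commanded 3.6002 ⇒ slack
i=3: geometric 3.1623 vs commanded 3.4253 ⇒ slack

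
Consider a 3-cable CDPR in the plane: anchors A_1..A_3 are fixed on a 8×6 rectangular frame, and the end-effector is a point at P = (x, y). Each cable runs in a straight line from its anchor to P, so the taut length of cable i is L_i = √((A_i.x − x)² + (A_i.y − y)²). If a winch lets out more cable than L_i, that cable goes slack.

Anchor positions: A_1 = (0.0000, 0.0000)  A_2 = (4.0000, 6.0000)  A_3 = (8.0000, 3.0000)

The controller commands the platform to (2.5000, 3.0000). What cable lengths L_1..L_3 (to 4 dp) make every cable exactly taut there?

cable 1: Δx=-2.5000, Δy=-3.0000; L_1 = √(Δx²+Δy²) = 3.9051
cable 2: Δx=1.5000, Δy=3.0000; L_2 = √(Δx²+Δy²) = 3.3541
cable 3: Δx=5.5000, Δy=0.0000; L_3 = √(Δx²+Δy²) = 5.5000

(3.9051, 3.3541, 5.5000)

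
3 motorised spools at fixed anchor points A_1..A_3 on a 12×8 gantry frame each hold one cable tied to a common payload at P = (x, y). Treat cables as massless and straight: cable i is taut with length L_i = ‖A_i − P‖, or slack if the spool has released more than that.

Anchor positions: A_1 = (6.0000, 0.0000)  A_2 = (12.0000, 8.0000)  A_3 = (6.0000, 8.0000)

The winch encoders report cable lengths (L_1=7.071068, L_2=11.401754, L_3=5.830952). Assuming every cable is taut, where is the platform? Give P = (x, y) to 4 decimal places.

(1.0000, 5.0000)

expand ‖A_i−P‖²=L_i² and subtract eq 1 (q_i ≔ ‖A_i‖²−L_i²)
q_1 = 36.0000+0.0000−50.0000 = -14.0000
eq1−eq2 → [-12.0000  -16.0000]·P = -92.0000
eq1−eq3 → [0.0000  -16.0000]·P = -80.0000
2×2 solve → P = (1.0000, 5.0000)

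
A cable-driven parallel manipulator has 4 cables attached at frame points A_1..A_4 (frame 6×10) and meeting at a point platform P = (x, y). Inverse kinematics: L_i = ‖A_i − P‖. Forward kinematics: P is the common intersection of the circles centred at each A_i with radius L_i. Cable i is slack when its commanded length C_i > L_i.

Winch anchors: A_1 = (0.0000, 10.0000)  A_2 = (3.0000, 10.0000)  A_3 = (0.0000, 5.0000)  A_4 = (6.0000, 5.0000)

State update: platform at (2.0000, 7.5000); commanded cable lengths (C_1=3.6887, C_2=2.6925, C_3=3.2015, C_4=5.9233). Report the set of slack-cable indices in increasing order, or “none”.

1, 4

i=1: geometric 3.2016 vs commanded 3.6887 ⇒ slack
i=2: geometric 2.6926 vs commanded 2.6925 ⇒ taut
i=3: geometric 3.2016 vs commanded 3.2015 ⇒ taut
i=4: geometric 4.7170 vs commanded 5.9233 ⇒ slack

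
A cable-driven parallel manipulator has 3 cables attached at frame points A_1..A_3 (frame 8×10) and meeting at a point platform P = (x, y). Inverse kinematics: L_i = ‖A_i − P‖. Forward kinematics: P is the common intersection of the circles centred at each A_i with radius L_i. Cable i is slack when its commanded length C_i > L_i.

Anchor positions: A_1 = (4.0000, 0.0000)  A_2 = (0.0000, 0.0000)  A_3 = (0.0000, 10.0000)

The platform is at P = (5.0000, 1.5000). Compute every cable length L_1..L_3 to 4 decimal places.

L_1: Δ = A_1−P = (-1.0000, -1.5000) → ‖Δ‖ = √3.2500 = 1.8028
L_2: Δ = A_2−P = (-5.0000, -1.5000) → ‖Δ‖ = √27.2500 = 5.2202
L_3: Δ = A_3−P = (-5.0000, 8.5000) → ‖Δ‖ = √97.2500 = 9.8615

(1.8028, 5.2202, 9.8615)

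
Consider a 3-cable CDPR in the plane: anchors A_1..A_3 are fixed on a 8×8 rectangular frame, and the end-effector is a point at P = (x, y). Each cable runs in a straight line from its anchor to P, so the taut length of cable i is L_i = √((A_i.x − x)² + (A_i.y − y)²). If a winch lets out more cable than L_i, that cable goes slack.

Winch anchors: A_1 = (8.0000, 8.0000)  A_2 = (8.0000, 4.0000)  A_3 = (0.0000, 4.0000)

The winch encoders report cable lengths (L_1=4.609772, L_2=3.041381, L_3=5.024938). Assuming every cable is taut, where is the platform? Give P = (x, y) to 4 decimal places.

each cable: (A_i−P)·(A_i−P) = L_i²; let c_i = ‖A_i‖²−L_i²
c_1 = 64.0000+64.0000−21.2500 = 106.7500
row 1: 0.0000x + 8.0000y = 36.0000  (c_2=70.7500)
row 2: 16.0000x + 8.0000y = 116.0000  (c_3=-9.2500)
Cramer on rows 1–2 → x = 5.0000, y = 4.5000

(5.0000, 4.5000)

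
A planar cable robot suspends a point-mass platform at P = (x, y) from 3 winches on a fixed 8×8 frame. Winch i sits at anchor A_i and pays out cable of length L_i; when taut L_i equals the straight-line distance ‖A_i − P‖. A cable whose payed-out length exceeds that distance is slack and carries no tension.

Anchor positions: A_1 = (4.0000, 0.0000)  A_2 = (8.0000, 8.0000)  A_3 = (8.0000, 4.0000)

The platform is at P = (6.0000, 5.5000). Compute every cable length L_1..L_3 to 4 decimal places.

(5.8523, 3.2016, 2.5000)

cable 1: Δx=-2.0000, Δy=-5.5000; L_1 = √(Δx²+Δy²) = 5.8523
cable 2: Δx=2.0000, Δy=2.5000; L_2 = √(Δx²+Δy²) = 3.2016
cable 3: Δx=2.0000, Δy=-1.5000; L_3 = √(Δx²+Δy²) = 2.5000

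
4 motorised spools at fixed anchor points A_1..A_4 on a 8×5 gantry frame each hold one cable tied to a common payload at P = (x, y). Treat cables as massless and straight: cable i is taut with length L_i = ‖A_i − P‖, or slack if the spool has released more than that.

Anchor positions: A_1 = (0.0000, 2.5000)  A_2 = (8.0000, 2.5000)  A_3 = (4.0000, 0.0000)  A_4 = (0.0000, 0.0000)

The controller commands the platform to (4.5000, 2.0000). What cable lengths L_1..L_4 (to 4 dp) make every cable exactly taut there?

(4.5277, 3.5355, 2.0616, 4.9244)

L_1 = √((0.0000−4.5000)² + (2.5000−2.0000)²) = 4.5277
L_2 = √((8.0000−4.5000)² + (2.5000−2.0000)²) = 3.5355
L_3 = √((4.0000−4.5000)² + (0.0000−2.0000)²) = 2.0616
L_4 = √((0.0000−4.5000)² + (0.0000−2.0000)²) = 4.9244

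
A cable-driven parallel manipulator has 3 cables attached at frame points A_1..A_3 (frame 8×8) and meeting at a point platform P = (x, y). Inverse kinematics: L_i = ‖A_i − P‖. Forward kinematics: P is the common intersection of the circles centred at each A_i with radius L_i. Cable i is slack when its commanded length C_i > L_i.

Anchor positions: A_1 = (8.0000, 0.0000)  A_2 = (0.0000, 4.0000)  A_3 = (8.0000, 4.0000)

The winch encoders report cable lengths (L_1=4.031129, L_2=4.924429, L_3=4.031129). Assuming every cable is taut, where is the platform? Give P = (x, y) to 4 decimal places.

each cable: (A_i−P)·(A_i−P) = L_i²; let q_i = ‖A_i‖²−L_i²
q_1 = 64.0000+0.0000−16.2500 = 47.7500
row 1: 16.0000x − 8.0000y = 56.0000  (q_2=-8.2500)
row 2: 0.0000x − 8.0000y = -16.0000  (q_3=63.7500)
Cramer on rows 1–2 → x = 4.5000, y = 2.0000

(4.5000, 2.0000)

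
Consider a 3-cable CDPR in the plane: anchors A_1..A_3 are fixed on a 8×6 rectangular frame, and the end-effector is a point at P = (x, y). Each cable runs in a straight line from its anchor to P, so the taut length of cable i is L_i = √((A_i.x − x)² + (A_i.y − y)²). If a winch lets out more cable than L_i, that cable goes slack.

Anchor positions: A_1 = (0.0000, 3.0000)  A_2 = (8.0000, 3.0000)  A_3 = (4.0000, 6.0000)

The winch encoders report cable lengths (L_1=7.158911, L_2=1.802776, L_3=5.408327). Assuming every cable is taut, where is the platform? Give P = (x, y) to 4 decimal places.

(7.0000, 1.5000)

expand ‖A_i−P‖²=L_i² and subtract eq 1 (c_i ≔ ‖A_i‖²−L_i²)
c_1 = 0.0000+9.0000−51.2500 = -42.2500
eq1−eq2 → [-16.0000  0.0000]·P = -112.0000
eq1−eq3 → [-8.0000  -6.0000]·P = -65.0000
2×2 solve → P = (7.0000, 1.5000)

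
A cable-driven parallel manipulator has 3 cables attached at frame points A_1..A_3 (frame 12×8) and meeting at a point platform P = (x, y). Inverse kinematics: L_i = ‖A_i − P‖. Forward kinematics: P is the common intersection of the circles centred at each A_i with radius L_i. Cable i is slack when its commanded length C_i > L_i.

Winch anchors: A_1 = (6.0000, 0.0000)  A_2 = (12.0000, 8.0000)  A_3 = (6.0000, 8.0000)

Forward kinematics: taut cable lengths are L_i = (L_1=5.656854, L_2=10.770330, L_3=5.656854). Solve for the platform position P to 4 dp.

circle eqns → linear via eq_j − eq_1; set q_j = A_j·A_j − L_j²
q_1 = 36.0000+0.0000−32.0000 = 4.0000
-12.0000·x − 16.0000·y = q_1−q_2 = -88.0000
0.0000·x − 16.0000·y = q_1−q_3 = -64.0000
solve first two rows → x=2.0000, y=4.0000

(2.0000, 4.0000)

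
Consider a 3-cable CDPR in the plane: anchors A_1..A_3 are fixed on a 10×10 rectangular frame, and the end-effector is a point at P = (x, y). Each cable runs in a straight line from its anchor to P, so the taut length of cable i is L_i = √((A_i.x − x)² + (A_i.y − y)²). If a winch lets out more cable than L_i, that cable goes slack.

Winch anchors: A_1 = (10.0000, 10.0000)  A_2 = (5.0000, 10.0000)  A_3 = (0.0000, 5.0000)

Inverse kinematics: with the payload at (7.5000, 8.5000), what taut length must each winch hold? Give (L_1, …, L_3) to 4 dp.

(2.9155, 2.9155, 8.2765)

L_1: Δ = A_1−P = (2.5000, 1.5000) → ‖Δ‖ = √8.5000 = 2.9155
L_2: Δ = A_2−P = (-2.5000, 1.5000) → ‖Δ‖ = √8.5000 = 2.9155
L_3: Δ = A_3−P = (-7.5000, -3.5000) → ‖Δ‖ = √68.5000 = 8.2765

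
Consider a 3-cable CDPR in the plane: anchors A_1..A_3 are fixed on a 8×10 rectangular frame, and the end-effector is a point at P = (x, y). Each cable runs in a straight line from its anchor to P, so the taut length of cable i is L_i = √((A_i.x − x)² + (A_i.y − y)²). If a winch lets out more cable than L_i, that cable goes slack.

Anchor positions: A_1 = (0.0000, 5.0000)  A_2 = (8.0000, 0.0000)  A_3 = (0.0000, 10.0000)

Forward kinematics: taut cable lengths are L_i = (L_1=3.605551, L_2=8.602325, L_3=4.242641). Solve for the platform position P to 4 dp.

each cable: (A_i−P)·(A_i−P) = L_i²; let q_i = ‖A_i‖²−L_i²
q_1 = 0.0000+25.0000−13.0000 = 12.0000
row 1: -16.0000x + 10.0000y = 22.0000  (q_2=-10.0000)
row 2: 0.0000x − 10.0000y = -70.0000  (q_3=82.0000)
Cramer on rows 1–2 → x = 3.0000, y = 7.0000

(3.0000, 7.0000)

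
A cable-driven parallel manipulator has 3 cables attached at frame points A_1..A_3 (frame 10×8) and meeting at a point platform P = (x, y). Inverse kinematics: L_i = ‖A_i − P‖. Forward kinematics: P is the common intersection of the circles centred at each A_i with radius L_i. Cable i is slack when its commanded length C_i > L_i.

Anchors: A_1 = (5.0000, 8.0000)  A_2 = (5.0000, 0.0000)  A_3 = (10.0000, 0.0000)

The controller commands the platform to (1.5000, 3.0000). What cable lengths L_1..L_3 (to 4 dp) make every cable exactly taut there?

L_1 = √((5.0000−1.5000)² + (8.0000−3.0000)²) = 6.1033
L_2 = √((5.0000−1.5000)² + (0.0000−3.0000)²) = 4.6098
L_3 = √((10.0000−1.5000)² + (0.0000−3.0000)²) = 9.0139

(6.1033, 4.6098, 9.0139)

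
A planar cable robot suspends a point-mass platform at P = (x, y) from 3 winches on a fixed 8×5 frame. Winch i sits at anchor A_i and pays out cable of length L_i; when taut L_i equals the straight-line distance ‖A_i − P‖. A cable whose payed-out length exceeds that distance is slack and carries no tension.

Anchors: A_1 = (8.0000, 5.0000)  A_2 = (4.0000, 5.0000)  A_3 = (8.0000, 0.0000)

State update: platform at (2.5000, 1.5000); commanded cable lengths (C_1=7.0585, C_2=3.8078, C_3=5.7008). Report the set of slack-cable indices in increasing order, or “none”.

i=1: geometric 6.5192 vs commanded 7.0585 ⇒ slack
i=2: geometric 3.8079 vs commanded 3.8078 ⇒ taut
i=3: geometric 5.7009 vs commanded 5.7008 ⇒ taut

1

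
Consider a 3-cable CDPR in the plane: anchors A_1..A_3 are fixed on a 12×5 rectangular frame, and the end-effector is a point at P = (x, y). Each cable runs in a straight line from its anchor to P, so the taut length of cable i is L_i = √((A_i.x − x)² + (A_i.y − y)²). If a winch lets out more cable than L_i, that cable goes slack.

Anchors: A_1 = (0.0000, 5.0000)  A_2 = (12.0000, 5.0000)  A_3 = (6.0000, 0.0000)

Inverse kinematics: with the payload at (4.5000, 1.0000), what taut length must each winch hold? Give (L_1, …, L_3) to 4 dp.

(6.0208, 8.5000, 1.8028)

cable 1: Δx=-4.5000, Δy=4.0000; L_1 = √(Δx²+Δy²) = 6.0208
cable 2: Δx=7.5000, Δy=4.0000; L_2 = √(Δx²+Δy²) = 8.5000
cable 3: Δx=1.5000, Δy=-1.0000; L_3 = √(Δx²+Δy²) = 1.8028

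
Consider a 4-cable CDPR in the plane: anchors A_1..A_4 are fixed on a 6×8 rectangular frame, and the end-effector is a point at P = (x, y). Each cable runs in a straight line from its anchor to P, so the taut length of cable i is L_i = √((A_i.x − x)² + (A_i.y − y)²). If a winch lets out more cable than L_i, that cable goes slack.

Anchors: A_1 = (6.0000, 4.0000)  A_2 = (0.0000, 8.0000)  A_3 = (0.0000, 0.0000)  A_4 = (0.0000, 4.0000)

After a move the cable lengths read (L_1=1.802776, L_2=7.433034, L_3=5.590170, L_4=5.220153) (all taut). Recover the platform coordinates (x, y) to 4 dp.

expand ‖A_i−P‖²=L_i² and subtract eq 1 (k_i ≔ ‖A_i‖²−L_i²)
k_1 = 36.0000+16.0000−3.2500 = 48.7500
eq1−eq2 → [12.0000  -8.0000]·P = 40.0000
eq1−eq3 → [12.0000  8.0000]·P = 80.0000
eq1−eq4 → [12.0000  0.0000]·P = 60.0000
2×2 solve → P = (5.0000, 2.5000)
check cable 4: ‖A_4−P‖² = 27.2500 ≈ L_4² = 27.2500 ✓

(5.0000, 2.5000)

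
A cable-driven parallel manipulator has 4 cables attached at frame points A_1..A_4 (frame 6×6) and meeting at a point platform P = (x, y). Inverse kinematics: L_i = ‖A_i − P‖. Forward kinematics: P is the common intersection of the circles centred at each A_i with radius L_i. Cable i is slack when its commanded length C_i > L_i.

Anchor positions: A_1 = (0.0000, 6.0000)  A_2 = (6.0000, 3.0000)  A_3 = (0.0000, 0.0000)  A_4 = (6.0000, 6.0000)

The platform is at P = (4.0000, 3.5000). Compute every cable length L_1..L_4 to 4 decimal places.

L_1: Δ = A_1−P = (-4.0000, 2.5000) → ‖Δ‖ = √22.2500 = 4.7170
L_2: Δ = A_2−P = (2.0000, -0.5000) → ‖Δ‖ = √4.2500 = 2.0616
L_3: Δ = A_3−P = (-4.0000, -3.5000) → ‖Δ‖ = √28.2500 = 5.3151
L_4: Δ = A_4−P = (2.0000, 2.5000) → ‖Δ‖ = √10.2500 = 3.2016

(4.7170, 2.0616, 5.3151, 3.2016)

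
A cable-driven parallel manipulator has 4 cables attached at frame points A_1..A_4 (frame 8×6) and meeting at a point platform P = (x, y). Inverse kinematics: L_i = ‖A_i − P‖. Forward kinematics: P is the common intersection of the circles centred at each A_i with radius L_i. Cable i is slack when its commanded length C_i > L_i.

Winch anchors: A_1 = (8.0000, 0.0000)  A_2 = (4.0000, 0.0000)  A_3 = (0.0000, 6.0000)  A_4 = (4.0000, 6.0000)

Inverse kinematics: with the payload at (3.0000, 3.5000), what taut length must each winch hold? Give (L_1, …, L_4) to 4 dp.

L_1: Δ = A_1−P = (5.0000, -3.5000) → ‖Δ‖ = √37.2500 = 6.1033
L_2: Δ = A_2−P = (1.0000, -3.5000) → ‖Δ‖ = √13.2500 = 3.6401
L_3: Δ = A_3−P = (-3.0000, 2.5000) → ‖Δ‖ = √15.2500 = 3.9051
L_4: Δ = A_4−P = (1.0000, 2.5000) → ‖Δ‖ = √7.2500 = 2.6926

(6.1033, 3.6401, 3.9051, 2.6926)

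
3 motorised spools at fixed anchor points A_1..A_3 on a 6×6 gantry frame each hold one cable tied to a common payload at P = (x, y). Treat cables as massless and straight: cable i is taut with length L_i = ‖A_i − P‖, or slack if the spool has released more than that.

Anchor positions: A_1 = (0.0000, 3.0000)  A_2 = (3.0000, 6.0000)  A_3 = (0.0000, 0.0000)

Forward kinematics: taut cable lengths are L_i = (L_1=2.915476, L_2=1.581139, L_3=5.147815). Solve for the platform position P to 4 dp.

expand ‖A_i−P‖²=L_i² and subtract eq 1 (k_i ≔ ‖A_i‖²−L_i²)
k_1 = 0.0000+9.0000−8.5000 = 0.5000
eq1−eq2 → [-6.0000  -6.0000]·P = -42.0000
eq1−eq3 → [0.0000  6.0000]·P = 27.0000
2×2 solve → P = (2.5000, 4.5000)

(2.5000, 4.5000)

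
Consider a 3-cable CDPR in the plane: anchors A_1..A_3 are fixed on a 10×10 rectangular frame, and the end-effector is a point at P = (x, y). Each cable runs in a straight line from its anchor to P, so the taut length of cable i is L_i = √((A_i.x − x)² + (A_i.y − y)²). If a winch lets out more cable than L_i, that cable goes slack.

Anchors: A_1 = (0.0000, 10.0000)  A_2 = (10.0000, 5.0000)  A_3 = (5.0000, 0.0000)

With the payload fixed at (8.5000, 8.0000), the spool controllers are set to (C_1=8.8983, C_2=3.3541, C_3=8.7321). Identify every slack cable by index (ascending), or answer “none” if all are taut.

cable 1: √((-8.5000)²+(2.0000)²)=8.7321, C_1=8.8983: slack
cable 2: √((1.5000)²+(-3.0000)²)=3.3541, C_2=3.3541: taut
cable 3: √((-3.5000)²+(-8.0000)²)=8.7321, C_3=8.7321: taut

1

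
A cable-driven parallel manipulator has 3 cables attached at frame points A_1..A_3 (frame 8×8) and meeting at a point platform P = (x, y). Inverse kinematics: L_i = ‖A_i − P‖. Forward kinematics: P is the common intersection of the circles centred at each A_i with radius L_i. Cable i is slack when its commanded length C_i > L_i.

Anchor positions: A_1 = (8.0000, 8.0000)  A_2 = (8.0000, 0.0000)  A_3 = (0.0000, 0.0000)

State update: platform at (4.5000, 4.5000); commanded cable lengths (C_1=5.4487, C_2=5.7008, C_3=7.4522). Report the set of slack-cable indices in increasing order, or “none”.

1, 3

cable 1: L_1 = ‖A_1−P‖ = 4.9497;  C_1 = 5.4487 → slack
cable 2: L_2 = ‖A_2−P‖ = 5.7009;  C_2 = 5.7008 → taut
cable 3: L_3 = ‖A_3−P‖ = 6.3640;  C_3 = 7.4522 → slack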